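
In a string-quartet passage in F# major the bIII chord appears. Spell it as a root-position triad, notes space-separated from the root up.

bIII is built on the lowered scale degree 3. In F# major degree 3 is A#; lowered it becomes A. In F# minor the chord on A is A–C#–E.

A C# E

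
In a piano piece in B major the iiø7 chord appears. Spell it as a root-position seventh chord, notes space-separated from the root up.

C# E G B

The root, C#, is scale degree 2 — the same note in B major and B minor; only the chord quality changes. Building the half-diminished-seventh chord from the parallel minor on C#: C#–E–G–B.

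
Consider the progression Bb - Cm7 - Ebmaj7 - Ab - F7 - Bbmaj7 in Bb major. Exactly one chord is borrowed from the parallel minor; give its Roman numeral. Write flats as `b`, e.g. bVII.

bVII

The diatonic triads in Bb major are Bb, Cm, Dm, Eb, F, Gm, Adim. Of the given chords, Bb, Cm7, Ebmaj7, F7 and Bbmaj7 are diatonic. But Ab (Ab–C–Eb) is foreign: the diatonic vii° on degree 7 is Adim, whereas Ab comes from Bb minor. It is labeled bVII.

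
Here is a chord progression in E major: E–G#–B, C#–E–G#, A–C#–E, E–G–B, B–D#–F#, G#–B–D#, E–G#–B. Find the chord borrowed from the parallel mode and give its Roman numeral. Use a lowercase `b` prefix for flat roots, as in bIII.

i

The diatonic triads in E major are E, F#m, G#m, A, B, C#m, D#dim. E–G#–B = E, C#–E–G# = C#m, A–C#–E = A, B–D#–F# = B and G#–B–D# = G#m are all diatonic. E–G–B doesn't fit — on degree 1 E major would have E (I). Em is the degree-1 chord of E minor, so it is the borrowed i.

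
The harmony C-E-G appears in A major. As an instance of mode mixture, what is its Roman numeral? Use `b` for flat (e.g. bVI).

C is the lowered form of scale degree 3 in A major (the diatonic degree 3 is C#). Diatonically A major has C#m (iii) on that degree; C–E–G is instead the major chord native to A minor, so it takes the label bIII.

bIII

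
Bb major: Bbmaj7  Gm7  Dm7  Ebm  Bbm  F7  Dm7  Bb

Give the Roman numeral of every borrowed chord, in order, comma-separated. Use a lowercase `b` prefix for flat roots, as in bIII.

iv, i

The diatonic triads in Bb major are Bb, Cm, Dm, Eb, F, Gm, Adim. Of the given chords, Bbmaj7, Gm7, Dm7, F7 and Bb are diatonic. But Ebm (Eb–Gb–Bb) is foreign: the diatonic IV on degree 4 is Eb, whereas Ebm comes from Bb minor. It is labeled iv. Bbm (Bb–Db–F) is not: scale degree 1 in Bb major carries Bb (I). In Bb minor the chord on that degree is Bbm, so here it functions as i, borrowed from the parallel minor.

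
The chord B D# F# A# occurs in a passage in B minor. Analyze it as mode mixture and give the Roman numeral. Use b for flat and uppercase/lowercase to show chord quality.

Imaj7

The root B is the diatonic 1st degree of B minor; the borrowing shows in the chord quality. Diatonically B minor has Bm (i) on that degree; B–D#–F#–A# is instead the major-seventh chord native to B major, so it takes the label Imaj7.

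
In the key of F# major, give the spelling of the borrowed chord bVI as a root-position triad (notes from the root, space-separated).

bVI is built on the lowered scale degree 6. In F# major degree 6 is D#; lowered it becomes D. In F# minor the chord on D is D–F#–A.

D F# A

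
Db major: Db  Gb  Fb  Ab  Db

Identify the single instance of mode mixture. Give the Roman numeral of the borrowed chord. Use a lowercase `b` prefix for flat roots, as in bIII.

In Db major the diatonic chords are Db, Ebm, Fm, Gb, Ab, Bbm, Cdim. Db, Gb and Ab all belong to that set. But Fb (Fb–Ab–Cb) is foreign: the diatonic iii on degree 3 is Fm, whereas Fb comes from Db minor. It is labeled bIII.

bIII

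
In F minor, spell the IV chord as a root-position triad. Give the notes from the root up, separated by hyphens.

Bb-D-F

The root, Bb, is scale degree 4 — the same note in F minor and F major; only the chord quality changes. Building the major chord from the parallel major on Bb: Bb–D–F.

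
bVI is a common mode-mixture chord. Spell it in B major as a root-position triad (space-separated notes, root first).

G B D

The root of bVI is the lowered 6th degree: G# becomes G. Building the major chord from the parallel minor on G: G–B–D.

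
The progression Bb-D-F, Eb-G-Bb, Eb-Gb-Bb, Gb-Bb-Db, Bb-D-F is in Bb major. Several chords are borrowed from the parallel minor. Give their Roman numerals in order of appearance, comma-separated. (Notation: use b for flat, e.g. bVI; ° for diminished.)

iv, bVI

The diatonic triads in Bb major are Bb, Cm, Dm, Eb, F, Gm, Adim. Bb–D–F = Bb and Eb–G–Bb = Eb both belong to that set. Eb–Gb–Bb doesn't fit — on degree 4 Bb major would have Eb (IV). Ebm is the degree-4 chord of Bb minor, so it is the borrowed iv. Gb–Bb–Db is not: scale degree 6 in Bb major carries Gm (vi). In Bb minor the chord on that degree is Gb, so here it functions as bVI, borrowed from the parallel minor.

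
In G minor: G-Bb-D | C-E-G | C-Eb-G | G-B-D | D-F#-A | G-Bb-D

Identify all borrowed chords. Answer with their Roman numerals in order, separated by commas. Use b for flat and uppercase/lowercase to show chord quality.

IV, I

G minor has the diatonic set Gm, Adim, Bb, Cm, D, Eb, F (with V from harmonic minor). G–Bb–D = Gm, C–Eb–G = Cm and D–F#–A = D all belong to that set. C–E–G doesn't fit — on degree 4 G minor would have Cm (iv). C is the degree-4 chord of G major, so it is the borrowed IV. G–B–D is not: scale degree 1 in G minor carries Gm (i). In G major the chord on that degree is G, so here it functions as I, borrowed from the parallel major.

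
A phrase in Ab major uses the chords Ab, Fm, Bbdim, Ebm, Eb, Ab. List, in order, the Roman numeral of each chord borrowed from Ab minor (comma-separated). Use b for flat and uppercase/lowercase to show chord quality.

ii°, v

In Ab major the diatonic chords are Ab, Bbm, Cm, Db, Eb, Fm, Gdim. Ab, Fm and Eb are all diatonic. But Bbdim (Bb–Db–Fb) is foreign: the diatonic ii on degree 2 is Bbm, whereas Bbdim comes from Ab minor. It is labeled ii°. But Ebm (Eb–Gb–Bb) is foreign: the diatonic V on degree 5 is Eb, whereas Ebm comes from Ab minor. It is labeled v.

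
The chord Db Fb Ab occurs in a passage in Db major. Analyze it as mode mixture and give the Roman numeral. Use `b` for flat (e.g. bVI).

Db is scale degree 1 in Db major. The diatonic chord on degree 1 would be Db (I), but Db–Fb–Ab is the minor chord from Db minor. As a borrowed chord it is labeled i.

i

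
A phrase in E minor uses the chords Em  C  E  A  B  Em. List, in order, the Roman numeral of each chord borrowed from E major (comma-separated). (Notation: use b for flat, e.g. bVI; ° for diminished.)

E minor has the diatonic set Em, F#dim, G, Am, B, C, D (with V from harmonic minor). Of the given chords, Em, C and B are diatonic. E (E–G#–B) doesn't fit — on degree 1 E minor would have Em (i). E is the degree-1 chord of E major, so it is the borrowed I. But A (A–C#–E) is foreign: the diatonic iv on degree 4 is Am, whereas A comes from E major. It is labeled IV.

I, IV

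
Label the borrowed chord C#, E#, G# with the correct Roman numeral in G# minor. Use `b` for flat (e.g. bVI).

IV

The root C# is the diatonic 4th degree of G# minor; the borrowing shows in the chord quality. The diatonic chord on degree 4 would be C#m (iv), but C#–E#–G# is the major chord from G# major. As a borrowed chord it is labeled IV.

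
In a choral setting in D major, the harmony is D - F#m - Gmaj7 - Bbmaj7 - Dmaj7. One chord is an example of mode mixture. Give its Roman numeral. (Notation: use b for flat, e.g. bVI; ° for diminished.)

bVImaj7

D major has the diatonic set D, Em, F#m, G, A, Bm, C#dim. D, F#m, Gmaj7 and Dmaj7 all belong to that set. Bbmaj7 (Bb–D–F–A) doesn't fit — on degree 6 D major would have Bm (vi). Bbmaj7 is the degree-6 chord of D minor, so it is the borrowed bVImaj7.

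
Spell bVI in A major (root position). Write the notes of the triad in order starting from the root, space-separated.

F A C

bVI is built on the lowered scale degree 6. In A major degree 6 is F#; lowered it becomes F. Building the major chord from the parallel minor on F: F–A–C.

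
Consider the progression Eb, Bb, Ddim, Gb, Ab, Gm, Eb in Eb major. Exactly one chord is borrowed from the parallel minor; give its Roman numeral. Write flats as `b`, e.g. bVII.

bIII

In Eb major the diatonic chords are Eb, Fm, Gm, Ab, Bb, Cm, Ddim. Eb, Bb, Ddim, Ab and Gm are all diatonic. Gb (Gb–Bb–Db) is not: scale degree 3 in Eb major carries Gm (iii). In Eb minor the chord on that degree is Gb, so here it functions as bIII, borrowed from the parallel minor.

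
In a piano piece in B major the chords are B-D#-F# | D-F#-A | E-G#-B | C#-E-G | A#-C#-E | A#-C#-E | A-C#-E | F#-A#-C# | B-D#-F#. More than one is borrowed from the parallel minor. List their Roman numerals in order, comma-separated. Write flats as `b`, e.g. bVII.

The diatonic triads in B major are B, C#m, D#m, E, F#, G#m, A#dim. Of the given chords, B–D#–F# = B, E–G#–B = E, A#–C#–E = A#dim and F#–A#–C# = F# are diatonic. But D–F#–A is foreign: the diatonic iii on degree 3 is D#m, whereas D comes from B minor. It is labeled bIII. C#–E–G doesn't fit — on degree 2 B major would have C#m (ii). C#dim is the degree-2 chord of B minor, so it is the borrowed ii°. But A–C#–E is foreign: the diatonic vii° on degree 7 is A#dim, whereas A comes from B minor. It is labeled bVII.

bIII, ii°, bVII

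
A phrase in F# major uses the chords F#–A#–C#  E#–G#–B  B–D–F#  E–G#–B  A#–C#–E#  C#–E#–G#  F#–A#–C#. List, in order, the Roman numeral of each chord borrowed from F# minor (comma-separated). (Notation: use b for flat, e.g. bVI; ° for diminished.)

iv, bVII

F# major has the diatonic set F#, G#m, A#m, B, C#, D#m, E#dim. F#–A#–C# = F#, E#–G#–B = E#dim, A#–C#–E# = A#m and C#–E#–G# = C# are all diatonic. B–D–F# is not: scale degree 4 in F# major carries B (IV). In F# minor the chord on that degree is Bm, so here it functions as iv, borrowed from the parallel minor. E–G#–B doesn't fit — on degree 7 F# major would have E#dim (vii°). E is the degree-7 chord of F# minor, so it is the borrowed bVII.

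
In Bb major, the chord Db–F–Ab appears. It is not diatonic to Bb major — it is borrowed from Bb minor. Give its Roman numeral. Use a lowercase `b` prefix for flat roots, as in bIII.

Db is the lowered form of scale degree 3 in Bb major (the diatonic degree 3 is D). The diatonic chord on degree 3 would be Dm (iii), but Db–F–Ab is the major chord from Bb minor. As a borrowed chord it is labeled bIII.

bIII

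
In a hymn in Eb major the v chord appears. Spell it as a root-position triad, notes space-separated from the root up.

Bb Db F

v is built on scale degree 5, which is Bb in both Eb major and its parallel. Stacking thirds in Eb minor on Bb gives Bb–Db–F.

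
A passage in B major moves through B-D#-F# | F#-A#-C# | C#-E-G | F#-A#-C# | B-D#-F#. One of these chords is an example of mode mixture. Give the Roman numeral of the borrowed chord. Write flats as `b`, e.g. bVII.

ii°

The diatonic triads in B major are B, C#m, D#m, E, F#, G#m, A#dim. Of the given chords, B–D#–F# = B and F#–A#–C# = F# are diatonic. C#–E–G doesn't fit — on degree 2 B major would have C#m (ii). C#dim is the degree-2 chord of B minor, so it is the borrowed ii°.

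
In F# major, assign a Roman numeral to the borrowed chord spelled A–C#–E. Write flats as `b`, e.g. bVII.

bIII

The root A is the lowered 3rd scale degree — diatonically F# major has A# there. The diatonic chord on degree 3 would be A#m (iii), but A–C#–E is the major chord from F# minor. As a borrowed chord it is labeled bIII.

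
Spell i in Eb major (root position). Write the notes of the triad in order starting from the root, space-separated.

Eb Gb Bb

i is built on scale degree 1, which is Eb in both Eb major and its parallel. Building the minor chord from the parallel minor on Eb: Eb–Gb–Bb.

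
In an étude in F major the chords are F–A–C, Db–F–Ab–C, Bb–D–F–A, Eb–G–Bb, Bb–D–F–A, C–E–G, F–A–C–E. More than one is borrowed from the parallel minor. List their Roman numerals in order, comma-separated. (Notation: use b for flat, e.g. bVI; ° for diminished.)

bVImaj7, bVII

The diatonic triads in F major are F, Gm, Am, Bb, C, Dm, Edim. F–A–C = F, Bb–D–F–A = Bbmaj7, C–E–G = C and F–A–C–E = Fmaj7 are all diatonic. But Db–F–Ab–C is foreign: the diatonic vi on degree 6 is Dm, whereas Dbmaj7 comes from F minor. It is labeled bVImaj7. Eb–G–Bb is not: scale degree 7 in F major carries Edim (vii°). In F minor the chord on that degree is Eb, so here it functions as bVII, borrowed from the parallel minor.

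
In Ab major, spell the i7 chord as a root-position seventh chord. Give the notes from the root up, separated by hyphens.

Ab-Cb-Eb-Gb

The root, Ab, is scale degree 1 — the same note in Ab major and Ab minor; only the chord quality changes. Building the minor-seventh chord from the parallel minor on Ab: Ab–Cb–Eb–Gb.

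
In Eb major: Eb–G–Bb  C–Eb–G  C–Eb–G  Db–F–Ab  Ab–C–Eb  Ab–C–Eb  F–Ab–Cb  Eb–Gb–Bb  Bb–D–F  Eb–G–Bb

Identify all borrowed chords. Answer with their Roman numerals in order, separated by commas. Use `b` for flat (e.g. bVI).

bVII, ii°, i

In Eb major the diatonic chords are Eb, Fm, Gm, Ab, Bb, Cm, Ddim. Of the given chords, Eb–G–Bb = Eb, C–Eb–G = Cm, Ab–C–Eb = Ab and Bb–D–F = Bb are diatonic. But Db–F–Ab is foreign: the diatonic vii° on degree 7 is Ddim, whereas Db comes from Eb minor. It is labeled bVII. But F–Ab–Cb is foreign: the diatonic ii on degree 2 is Fm, whereas Fdim comes from Eb minor. It is labeled ii°. Eb–Gb–Bb is not: scale degree 1 in Eb major carries Eb (I). In Eb minor the chord on that degree is Ebm, so here it functions as i, borrowed from the parallel minor.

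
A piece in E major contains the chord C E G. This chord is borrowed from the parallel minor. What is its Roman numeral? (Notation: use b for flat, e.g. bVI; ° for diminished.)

C is the lowered form of scale degree 6 in E major (the diatonic degree 6 is C#). Diatonically E major has C#m (vi) on that degree; C–E–G is instead the major chord native to E minor, so it takes the label bVI.

bVI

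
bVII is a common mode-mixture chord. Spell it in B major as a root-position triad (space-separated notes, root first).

A C# E

The root of bVII is the lowered 7th degree: A# becomes A. Building the major chord from the parallel minor on A: A–C#–E.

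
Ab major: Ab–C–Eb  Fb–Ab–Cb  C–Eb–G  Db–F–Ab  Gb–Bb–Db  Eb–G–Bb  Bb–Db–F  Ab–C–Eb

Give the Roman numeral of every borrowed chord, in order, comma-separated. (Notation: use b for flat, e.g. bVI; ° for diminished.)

bVI, bVII

The diatonic triads in Ab major are Ab, Bbm, Cm, Db, Eb, Fm, Gdim. Ab–C–Eb = Ab, C–Eb–G = Cm, Db–F–Ab = Db, Eb–G–Bb = Eb and Bb–Db–F = Bbm are all diatonic. Fb–Ab–Cb is not: scale degree 6 in Ab major carries Fm (vi). In Ab minor the chord on that degree is Fb, so here it functions as bVI, borrowed from the parallel minor. Gb–Bb–Db is not: scale degree 7 in Ab major carries Gdim (vii°). In Ab minor the chord on that degree is Gb, so here it functions as bVII, borrowed from the parallel minor.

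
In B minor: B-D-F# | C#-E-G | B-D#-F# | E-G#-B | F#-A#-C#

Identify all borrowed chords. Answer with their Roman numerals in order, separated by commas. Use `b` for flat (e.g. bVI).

B minor has the diatonic set Bm, C#dim, D, Em, F#, G, A (with V from harmonic minor). B–D–F# = Bm, C#–E–G = C#dim and F#–A#–C# = F# are all diatonic. B–D#–F# doesn't fit — on degree 1 B minor would have Bm (i). B is the degree-1 chord of B major, so it is the borrowed I. E–G#–B doesn't fit — on degree 4 B minor would have Em (iv). E is the degree-4 chord of B major, so it is the borrowed IV.

I, IV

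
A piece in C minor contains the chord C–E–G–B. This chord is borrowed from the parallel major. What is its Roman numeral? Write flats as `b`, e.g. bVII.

Imaj7

The root C is the diatonic 1st degree of C minor; the borrowing shows in the chord quality. C–E–G–B is a major-seventh chord — the form found in C major, not the diatonic i (Cm). Borrowed into C minor it is written Imaj7.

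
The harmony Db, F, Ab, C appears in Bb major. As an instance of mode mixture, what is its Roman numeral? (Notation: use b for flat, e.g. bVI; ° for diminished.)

bIIImaj7

Db is the lowered form of scale degree 3 in Bb major (the diatonic degree 3 is D). The diatonic chord on degree 3 would be Dm (iii), but Db–F–Ab–C is the major-seventh chord from Bb minor. As a borrowed chord it is labeled bIIImaj7.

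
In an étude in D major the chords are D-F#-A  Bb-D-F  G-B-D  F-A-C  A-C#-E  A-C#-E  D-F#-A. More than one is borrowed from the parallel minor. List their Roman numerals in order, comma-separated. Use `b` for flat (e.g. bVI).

bVI, bIII

The diatonic triads in D major are D, Em, F#m, G, A, Bm, C#dim. Of the given chords, D–F#–A = D, G–B–D = G and A–C#–E = A are diatonic. But Bb–D–F is foreign: the diatonic vi on degree 6 is Bm, whereas Bb comes from D minor. It is labeled bVI. F–A–C doesn't fit — on degree 3 D major would have F#m (iii). F is the degree-3 chord of D minor, so it is the borrowed bIII.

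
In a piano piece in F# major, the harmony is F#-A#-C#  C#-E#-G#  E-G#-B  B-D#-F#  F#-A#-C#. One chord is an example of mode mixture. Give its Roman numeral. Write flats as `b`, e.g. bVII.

In F# major the diatonic chords are F#, G#m, A#m, B, C#, D#m, E#dim. F#–A#–C# = F#, C#–E#–G# = C# and B–D#–F# = B all belong to that set. But E–G#–B is foreign: the diatonic vii° on degree 7 is E#dim, whereas E comes from F# minor. It is labeled bVII.

bVII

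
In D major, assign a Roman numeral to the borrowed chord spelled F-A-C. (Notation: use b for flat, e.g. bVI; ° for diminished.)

bIII

The root F is the lowered 3rd scale degree — diatonically D major has F# there. Diatonically D major has F#m (iii) on that degree; F–A–C is instead the major chord native to D minor, so it takes the label bIII.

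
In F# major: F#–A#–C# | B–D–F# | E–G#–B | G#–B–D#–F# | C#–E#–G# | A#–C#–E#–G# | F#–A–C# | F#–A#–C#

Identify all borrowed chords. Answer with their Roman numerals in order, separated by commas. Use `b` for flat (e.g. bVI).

iv, bVII, i

F# major has the diatonic set F#, G#m, A#m, B, C#, D#m, E#dim. F#–A#–C# = F#, G#–B–D#–F# = G#m7, C#–E#–G# = C# and A#–C#–E#–G# = A#m7 all belong to that set. B–D–F# is not: scale degree 4 in F# major carries B (IV). In F# minor the chord on that degree is Bm, so here it functions as iv, borrowed from the parallel minor. But E–G#–B is foreign: the diatonic vii° on degree 7 is E#dim, whereas E comes from F# minor. It is labeled bVII. But F#–A–C# is foreign: the diatonic I on degree 1 is F#, whereas F#m comes from F# minor. It is labeled i.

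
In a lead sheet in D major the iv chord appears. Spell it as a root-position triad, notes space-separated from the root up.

iv is built on scale degree 4, which is G in both D major and its parallel. Building the minor chord from the parallel minor on G: G–Bb–D.

G Bb D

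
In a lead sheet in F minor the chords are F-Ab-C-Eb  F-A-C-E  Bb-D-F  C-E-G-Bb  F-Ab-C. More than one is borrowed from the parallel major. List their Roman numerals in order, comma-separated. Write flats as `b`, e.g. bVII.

Imaj7, IV

In F minor (with V from harmonic minor) the diatonic chords are Fm, Gdim, Ab, Bbm, C, Db, Eb. Of the given chords, F–Ab–C–Eb = Fm7, C–E–G–Bb = C7 and F–Ab–C = Fm are diatonic. F–A–C–E is not: scale degree 1 in F minor carries Fm (i). In F major the chord on that degree is Fmaj7, so here it functions as Imaj7, borrowed from the parallel major. Bb–D–F doesn't fit — on degree 4 F minor would have Bbm (iv). Bb is the degree-4 chord of F major, so it is the borrowed IV.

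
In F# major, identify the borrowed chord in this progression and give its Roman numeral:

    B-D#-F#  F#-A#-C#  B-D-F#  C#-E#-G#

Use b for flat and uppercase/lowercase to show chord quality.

iv

The diatonic triads in F# major are F#, G#m, A#m, B, C#, D#m, E#dim. B–D#–F# = B, F#–A#–C# = F# and C#–E#–G# = C# are all diatonic. B–D–F# doesn't fit — on degree 4 F# major would have B (IV). Bm is the degree-4 chord of F# minor, so it is the borrowed iv.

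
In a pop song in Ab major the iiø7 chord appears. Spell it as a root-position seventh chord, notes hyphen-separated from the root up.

Bb-Db-Fb-Ab

The root, Bb, is scale degree 2 — the same note in Ab major and Ab minor; only the chord quality changes. In Ab minor the chord on Bb is Bb–Db–Fb–Ab.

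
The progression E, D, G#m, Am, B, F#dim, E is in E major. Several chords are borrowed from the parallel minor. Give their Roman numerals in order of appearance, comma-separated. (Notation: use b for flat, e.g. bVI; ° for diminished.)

bVII, iv, ii°

In E major the diatonic chords are E, F#m, G#m, A, B, C#m, D#dim. Of the given chords, E, G#m and B are diatonic. D (D–F#–A) is not: scale degree 7 in E major carries D#dim (vii°). In E minor the chord on that degree is D, so here it functions as bVII, borrowed from the parallel minor. Am (A–C–E) is not: scale degree 4 in E major carries A (IV). In E minor the chord on that degree is Am, so here it functions as iv, borrowed from the parallel minor. But F#dim (F#–A–C) is foreign: the diatonic ii on degree 2 is F#m, whereas F#dim comes from E minor. It is labeled ii°.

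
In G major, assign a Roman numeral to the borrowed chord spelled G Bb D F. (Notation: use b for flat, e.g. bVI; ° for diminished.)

G is scale degree 1 in G major. Diatonically G major has G (I) on that degree; G–Bb–D–F is instead the minor-seventh chord native to G minor, so it takes the label i7.

i7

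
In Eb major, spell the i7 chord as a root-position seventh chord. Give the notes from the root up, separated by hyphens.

Eb-Gb-Bb-Db

i7 is built on scale degree 1, which is Eb in both Eb major and its parallel. Building the minor-seventh chord from the parallel minor on Eb: Eb–Gb–Bb–Db.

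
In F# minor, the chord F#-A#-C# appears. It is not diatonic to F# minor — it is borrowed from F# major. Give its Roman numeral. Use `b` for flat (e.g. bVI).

F# is scale degree 1 in F# minor. F#–A#–C# is a major chord — the form found in F# major, not the diatonic i (F#m). Borrowed into F# minor it is written I.

I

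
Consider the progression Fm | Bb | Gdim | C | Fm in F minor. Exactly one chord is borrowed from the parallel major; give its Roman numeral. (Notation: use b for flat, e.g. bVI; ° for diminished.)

IV

F minor has the diatonic set Fm, Gdim, Ab, Bbm, C, Db, Eb (with V from harmonic minor). Of the given chords, Fm, Gdim and C are diatonic. But Bb (Bb–D–F) is foreign: the diatonic iv on degree 4 is Bbm, whereas Bb comes from F major. It is labeled IV.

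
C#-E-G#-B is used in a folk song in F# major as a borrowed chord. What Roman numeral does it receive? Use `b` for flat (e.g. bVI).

C# is scale degree 5 in F# major. C#–E–G#–B is a minor-seventh chord — the form found in F# minor, not the diatonic V (C#). Borrowed into F# major it is written v7.

v7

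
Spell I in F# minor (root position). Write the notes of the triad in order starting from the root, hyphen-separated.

F#-A#-C#

I is built on scale degree 1, which is F# in both F# minor and its parallel. Building the major chord from the parallel major on F#: F#–A#–C#.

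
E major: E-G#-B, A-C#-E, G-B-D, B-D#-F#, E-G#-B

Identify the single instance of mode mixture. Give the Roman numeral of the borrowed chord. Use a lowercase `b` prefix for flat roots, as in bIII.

bIII

In E major the diatonic chords are E, F#m, G#m, A, B, C#m, D#dim. Of the given chords, E–G#–B = E, A–C#–E = A and B–D#–F# = B are diatonic. G–B–D doesn't fit — on degree 3 E major would have G#m (iii). G is the degree-3 chord of E minor, so it is the borrowed bIII.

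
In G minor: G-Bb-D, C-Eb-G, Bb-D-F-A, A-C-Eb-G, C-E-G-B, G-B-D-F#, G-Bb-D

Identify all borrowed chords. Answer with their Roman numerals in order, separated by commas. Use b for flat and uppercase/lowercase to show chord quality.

In G minor (with V from harmonic minor) the diatonic chords are Gm, Adim, Bb, Cm, D, Eb, F. G–Bb–D = Gm, C–Eb–G = Cm, Bb–D–F–A = Bbmaj7 and A–C–Eb–G = Am7b5 all belong to that set. But C–E–G–B is foreign: the diatonic iv on degree 4 is Cm, whereas Cmaj7 comes from G major. It is labeled IVmaj7. But G–B–D–F# is foreign: the diatonic i on degree 1 is Gm, whereas Gmaj7 comes from G major. It is labeled Imaj7.

IVmaj7, Imaj7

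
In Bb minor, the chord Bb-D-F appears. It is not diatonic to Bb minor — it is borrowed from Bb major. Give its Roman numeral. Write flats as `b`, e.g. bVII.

The root Bb is the diatonic 1st degree of Bb minor; the borrowing shows in the chord quality. Bb–D–F is a major chord — the form found in Bb major, not the diatonic i (Bbm). Borrowed into Bb minor it is written I.

I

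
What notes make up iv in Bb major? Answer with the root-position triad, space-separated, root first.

The root, Eb, is scale degree 4 — the same note in Bb major and Bb minor; only the chord quality changes. In Bb minor the chord on Eb is Eb–Gb–Bb.

Eb Gb Bb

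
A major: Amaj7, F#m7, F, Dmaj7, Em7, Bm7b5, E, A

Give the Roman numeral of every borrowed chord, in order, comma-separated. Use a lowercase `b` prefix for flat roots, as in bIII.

In A major the diatonic chords are A, Bm, C#m, D, E, F#m, G#dim. Amaj7, F#m7, Dmaj7, E and A all belong to that set. F (F–A–C) is not: scale degree 6 in A major carries F#m (vi). In A minor the chord on that degree is F, so here it functions as bVI, borrowed from the parallel minor. But Em7 (E–G–B–D) is foreign: the diatonic V on degree 5 is E, whereas Em7 comes from A minor. It is labeled v7. Bm7b5 (B–D–F–A) doesn't fit — on degree 2 A major would have Bm (ii). Bm7b5 is the degree-2 chord of A minor, so it is the borrowed iiø7.

bVI, v7, iiø7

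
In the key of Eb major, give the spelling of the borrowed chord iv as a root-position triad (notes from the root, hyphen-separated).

iv is built on scale degree 4, which is Ab in both Eb major and its parallel. In Eb minor the chord on Ab is Ab–Cb–Eb.

Ab-Cb-Eb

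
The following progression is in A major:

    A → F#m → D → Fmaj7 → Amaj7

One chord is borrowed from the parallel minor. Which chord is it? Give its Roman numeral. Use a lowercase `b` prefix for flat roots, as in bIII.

bVImaj7

In A major the diatonic chords are A, Bm, C#m, D, E, F#m, G#dim. A, F#m, D and Amaj7 all belong to that set. Fmaj7 (F–A–C–E) is not: scale degree 6 in A major carries F#m (vi). In A minor the chord on that degree is Fmaj7, so here it functions as bVImaj7, borrowed from the parallel minor.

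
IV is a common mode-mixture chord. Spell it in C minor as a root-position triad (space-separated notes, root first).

The root, F, is scale degree 4 — the same note in C minor and C major; only the chord quality changes. Stacking thirds in C major on F gives F–A–C.

F A C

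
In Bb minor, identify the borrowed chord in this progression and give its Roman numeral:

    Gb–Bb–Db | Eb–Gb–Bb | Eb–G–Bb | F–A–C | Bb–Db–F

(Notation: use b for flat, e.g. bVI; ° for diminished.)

IV

The diatonic triads in Bb minor (with V from harmonic minor) are Bbm, Cdim, Db, Ebm, F, Gb, Ab. Of the given chords, Gb–Bb–Db = Gb, Eb–Gb–Bb = Ebm, F–A–C = F and Bb–Db–F = Bbm are diatonic. Eb–G–Bb is not: scale degree 4 in Bb minor carries Ebm (iv). In Bb major the chord on that degree is Eb, so here it functions as IV, borrowed from the parallel major.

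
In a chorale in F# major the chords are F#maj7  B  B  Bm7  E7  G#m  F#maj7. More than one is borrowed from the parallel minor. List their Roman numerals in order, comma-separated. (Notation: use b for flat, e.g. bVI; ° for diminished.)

iv7, bVII7

The diatonic triads in F# major are F#, G#m, A#m, B, C#, D#m, E#dim. F#maj7, B and G#m are all diatonic. Bm7 (B–D–F#–A) is not: scale degree 4 in F# major carries B (IV). In F# minor the chord on that degree is Bm7, so here it functions as iv7, borrowed from the parallel minor. E7 (E–G#–B–D) doesn't fit — on degree 7 F# major would have E#dim (vii°). E7 is the degree-7 chord of F# minor, so it is the borrowed bVII7.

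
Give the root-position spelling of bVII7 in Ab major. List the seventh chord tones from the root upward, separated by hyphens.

The root of bVII7 is the lowered 7th degree: G becomes Gb. In Ab minor the chord on Gb is Gb–Bb–Db–Fb.

Gb-Bb-Db-Fb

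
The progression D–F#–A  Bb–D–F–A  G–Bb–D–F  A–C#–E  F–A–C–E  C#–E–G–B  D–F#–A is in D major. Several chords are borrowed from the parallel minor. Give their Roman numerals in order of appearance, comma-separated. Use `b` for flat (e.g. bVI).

D major has the diatonic set D, Em, F#m, G, A, Bm, C#dim. D–F#–A = D, A–C#–E = A and C#–E–G–B = C#m7b5 all belong to that set. Bb–D–F–A doesn't fit — on degree 6 D major would have Bm (vi). Bbmaj7 is the degree-6 chord of D minor, so it is the borrowed bVImaj7. But G–Bb–D–F is foreign: the diatonic IV on degree 4 is G, whereas Gm7 comes from D minor. It is labeled iv7. F–A–C–E doesn't fit — on degree 3 D major would have F#m (iii). Fmaj7 is the degree-3 chord of D minor, so it is the borrowed bIIImaj7.

bVImaj7, iv7, bIIImaj7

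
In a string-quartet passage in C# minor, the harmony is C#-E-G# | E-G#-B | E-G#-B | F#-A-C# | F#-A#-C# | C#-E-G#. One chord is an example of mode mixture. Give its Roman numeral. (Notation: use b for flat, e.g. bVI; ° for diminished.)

C# minor has the diatonic set C#m, D#dim, E, F#m, G#, A, B (with V from harmonic minor). C#–E–G# = C#m, E–G#–B = E and F#–A–C# = F#m are all diatonic. F#–A#–C# is not: scale degree 4 in C# minor carries F#m (iv). In C# major the chord on that degree is F#, so here it functions as IV, borrowed from the parallel major.

IV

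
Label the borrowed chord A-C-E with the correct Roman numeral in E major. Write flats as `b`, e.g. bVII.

iv

A is scale degree 4 in E major. A–C–E is a minor chord — the form found in E minor, not the diatonic IV (A). Borrowed into E major it is written iv.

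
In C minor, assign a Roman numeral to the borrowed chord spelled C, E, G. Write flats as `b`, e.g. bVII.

The root C is the diatonic 1st degree of C minor; the borrowing shows in the chord quality. C–E–G is a major chord — the form found in C major, not the diatonic i (Cm). Borrowed into C minor it is written I.

I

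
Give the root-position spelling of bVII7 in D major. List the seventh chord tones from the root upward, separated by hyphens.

C-E-G-Bb

Scale degree 7 in D major is C#. bVII7 uses the lowered form, C, taken from D minor. In D minor the chord on C is C–E–G–Bb.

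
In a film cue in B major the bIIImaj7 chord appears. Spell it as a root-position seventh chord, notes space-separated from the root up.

Scale degree 3 in B major is D#. bIIImaj7 uses the lowered form, D, taken from B minor. Stacking thirds in B minor on D gives D–F#–A–C#.

D F# A C#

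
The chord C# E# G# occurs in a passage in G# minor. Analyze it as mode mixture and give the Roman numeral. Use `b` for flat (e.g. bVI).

C# is scale degree 4 in G# minor. Diatonically G# minor has C#m (iv) on that degree; C#–E#–G# is instead the major chord native to G# major, so it takes the label IV.

IV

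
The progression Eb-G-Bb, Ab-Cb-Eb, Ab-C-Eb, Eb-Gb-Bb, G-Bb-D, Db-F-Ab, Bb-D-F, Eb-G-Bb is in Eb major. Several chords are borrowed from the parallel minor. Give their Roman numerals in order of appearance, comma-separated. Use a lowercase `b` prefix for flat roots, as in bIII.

The diatonic triads in Eb major are Eb, Fm, Gm, Ab, Bb, Cm, Ddim. Of the given chords, Eb–G–Bb = Eb, Ab–C–Eb = Ab, G–Bb–D = Gm and Bb–D–F = Bb are diatonic. But Ab–Cb–Eb is foreign: the diatonic IV on degree 4 is Ab, whereas Abm comes from Eb minor. It is labeled iv. But Eb–Gb–Bb is foreign: the diatonic I on degree 1 is Eb, whereas Ebm comes from Eb minor. It is labeled i. Db–F–Ab doesn't fit — on degree 7 Eb major would have Ddim (vii°). Db is the degree-7 chord of Eb minor, so it is the borrowed bVII.

iv, i, bVII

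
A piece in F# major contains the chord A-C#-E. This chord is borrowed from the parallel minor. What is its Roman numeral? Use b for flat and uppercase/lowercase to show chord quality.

bIII

A is the lowered form of scale degree 3 in F# major (the diatonic degree 3 is A#). Diatonically F# major has A#m (iii) on that degree; A–C#–E is instead the major chord native to F# minor, so it takes the label bIII.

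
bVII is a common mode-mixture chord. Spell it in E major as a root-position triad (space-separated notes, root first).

The root of bVII is the lowered 7th degree: D# becomes D. Stacking thirds in E minor on D gives D–F#–A.

D F# A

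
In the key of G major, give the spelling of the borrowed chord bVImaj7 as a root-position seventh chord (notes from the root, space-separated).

bVImaj7 is built on the lowered scale degree 6. In G major degree 6 is E; lowered it becomes Eb. In G minor the chord on Eb is Eb–G–Bb–D.

Eb G Bb D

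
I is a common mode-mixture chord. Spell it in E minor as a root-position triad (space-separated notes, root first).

The root, E, is scale degree 1 — the same note in E minor and E major; only the chord quality changes. Building the major chord from the parallel major on E: E–G#–B.

E G# B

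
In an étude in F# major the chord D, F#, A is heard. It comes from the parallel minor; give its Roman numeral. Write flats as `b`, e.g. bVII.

In F# major scale degree 6 is D#; D is its lowered form, from F# minor. D–F#–A is a major chord — the form found in F# minor, not the diatonic vi (D#m). Borrowed into F# major it is written bVI.

bVI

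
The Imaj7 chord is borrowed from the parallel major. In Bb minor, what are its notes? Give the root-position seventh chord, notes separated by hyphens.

Bb-D-F-A

Imaj7 is built on scale degree 1, which is Bb in both Bb minor and its parallel. Building the major-seventh chord from the parallel major on Bb: Bb–D–F–A.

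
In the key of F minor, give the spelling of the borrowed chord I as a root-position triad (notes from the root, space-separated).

The root, F, is scale degree 1 — the same note in F minor and F major; only the chord quality changes. Stacking thirds in F major on F gives F–A–C.

F A C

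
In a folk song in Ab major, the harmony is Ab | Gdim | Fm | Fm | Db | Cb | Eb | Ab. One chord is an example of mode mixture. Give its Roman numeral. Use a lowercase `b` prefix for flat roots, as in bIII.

bIII

The diatonic triads in Ab major are Ab, Bbm, Cm, Db, Eb, Fm, Gdim. Ab, Gdim, Fm, Db and Eb all belong to that set. But Cb (Cb–Eb–Gb) is foreign: the diatonic iii on degree 3 is Cm, whereas Cb comes from Ab minor. It is labeled bIII.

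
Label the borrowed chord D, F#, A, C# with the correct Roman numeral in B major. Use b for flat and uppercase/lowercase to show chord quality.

D is the lowered form of scale degree 3 in B major (the diatonic degree 3 is D#). D–F#–A–C# is a major-seventh chord — the form found in B minor, not the diatonic iii (D#m). Borrowed into B major it is written bIIImaj7.

bIIImaj7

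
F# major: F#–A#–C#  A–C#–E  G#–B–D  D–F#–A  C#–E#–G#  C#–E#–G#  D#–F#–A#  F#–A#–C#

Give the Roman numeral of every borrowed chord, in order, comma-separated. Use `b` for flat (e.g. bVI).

In F# major the diatonic chords are F#, G#m, A#m, B, C#, D#m, E#dim. Of the given chords, F#–A#–C# = F#, C#–E#–G# = C# and D#–F#–A# = D#m are diatonic. A–C#–E doesn't fit — on degree 3 F# major would have A#m (iii). A is the degree-3 chord of F# minor, so it is the borrowed bIII. But G#–B–D is foreign: the diatonic ii on degree 2 is G#m, whereas G#dim comes from F# minor. It is labeled ii°. D–F#–A is not: scale degree 6 in F# major carries D#m (vi). In F# minor the chord on that degree is D, so here it functions as bVI, borrowed from the parallel minor.

bIII, ii°, bVI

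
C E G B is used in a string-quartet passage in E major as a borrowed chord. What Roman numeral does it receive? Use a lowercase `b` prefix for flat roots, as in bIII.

The root C is the lowered 6th scale degree — diatonically E major has C# there. Diatonically E major has C#m (vi) on that degree; C–E–G–B is instead the major-seventh chord native to E minor, so it takes the label bVImaj7.

bVImaj7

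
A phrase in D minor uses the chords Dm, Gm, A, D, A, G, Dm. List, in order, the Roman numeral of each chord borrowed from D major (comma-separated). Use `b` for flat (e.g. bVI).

In D minor (with V from harmonic minor) the diatonic chords are Dm, Edim, F, Gm, A, Bb, C. Of the given chords, Dm, Gm and A are diatonic. But D (D–F#–A) is foreign: the diatonic i on degree 1 is Dm, whereas D comes from D major. It is labeled I. But G (G–B–D) is foreign: the diatonic iv on degree 4 is Gm, whereas G comes from D major. It is labeled IV.

I, IV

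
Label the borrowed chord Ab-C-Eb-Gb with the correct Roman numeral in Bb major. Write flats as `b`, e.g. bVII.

Ab is the lowered form of scale degree 7 in Bb major (the diatonic degree 7 is A). Ab–C–Eb–Gb is a dominant-seventh chord — the form found in Bb minor, not the diatonic vii° (Adim). Borrowed into Bb major it is written bVII7.

bVII7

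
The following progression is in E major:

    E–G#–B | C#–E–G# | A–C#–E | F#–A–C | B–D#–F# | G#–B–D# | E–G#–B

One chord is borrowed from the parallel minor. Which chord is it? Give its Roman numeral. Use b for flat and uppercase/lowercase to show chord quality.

In E major the diatonic chords are E, F#m, G#m, A, B, C#m, D#dim. E–G#–B = E, C#–E–G# = C#m, A–C#–E = A, B–D#–F# = B and G#–B–D# = G#m are all diatonic. F#–A–C is not: scale degree 2 in E major carries F#m (ii). In E minor the chord on that degree is F#dim, so here it functions as ii°, borrowed from the parallel minor.

ii°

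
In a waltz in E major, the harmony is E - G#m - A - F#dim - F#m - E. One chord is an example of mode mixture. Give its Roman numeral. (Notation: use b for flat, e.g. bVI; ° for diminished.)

The diatonic triads in E major are E, F#m, G#m, A, B, C#m, D#dim. Of the given chords, E, G#m, A and F#m are diatonic. F#dim (F#–A–C) is not: scale degree 2 in E major carries F#m (ii). In E minor the chord on that degree is F#dim, so here it functions as ii°, borrowed from the parallel minor.

ii°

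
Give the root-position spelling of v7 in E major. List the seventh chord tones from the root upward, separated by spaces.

v7 is built on scale degree 5, which is B in both E major and its parallel. Stacking thirds in E minor on B gives B–D–F#–A.

B D F# A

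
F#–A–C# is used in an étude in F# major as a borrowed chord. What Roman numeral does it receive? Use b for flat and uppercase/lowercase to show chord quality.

i

F# is scale degree 1 in F# major. The diatonic chord on degree 1 would be F# (I), but F#–A–C# is the minor chord from F# minor. As a borrowed chord it is labeled i.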